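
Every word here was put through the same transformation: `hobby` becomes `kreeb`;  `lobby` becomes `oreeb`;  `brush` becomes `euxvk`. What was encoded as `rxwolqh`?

outline

Compare letters: h→k is +3, o→r is +3, b→e is +3 — a constant shift. It's a constant shift of +3 (ROT3).
Decoding rxwolqh: r−3=o, x−3=u, w−3=t, o−3=l, l−3=i, q−3=n, h−3=e.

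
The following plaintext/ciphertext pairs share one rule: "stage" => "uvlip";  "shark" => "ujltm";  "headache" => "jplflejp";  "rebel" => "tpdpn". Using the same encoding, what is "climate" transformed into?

entolvp

Two shifts are in play — +11 for a/e/i/o/u, +2 for every other letter.
Applying it to climate: c(cons)+2=e, l(cons)+2=n, i(vowel)+11=t, m(cons)+2=o, a(vowel)+11=l, t(cons)+2=v, e(vowel)+11=p.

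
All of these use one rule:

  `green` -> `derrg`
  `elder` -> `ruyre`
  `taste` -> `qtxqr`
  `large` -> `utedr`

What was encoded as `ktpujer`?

failure

g(6)→d(3) and r(17)→e(4) fit y≡19x+19 (mod 26); the inverse of 19 mod 26 is 11. Each letter's alphabet position (a=0..z=25) is mapped through 19·x+19 mod 26 — an affine cipher.
Reversing it on ktpujer: k(10)→11·(10−19)≡5=f; t(19)→11·(19−19)≡0=a; p(15)→11·(15−19)≡8=i; u(20)→11·(20−19)≡11=l; j(9)→11·(9−19)≡20=u; e(4)→11·(4−19)≡17=r; r(17)→11·(17−19)≡4=e (all mod 26).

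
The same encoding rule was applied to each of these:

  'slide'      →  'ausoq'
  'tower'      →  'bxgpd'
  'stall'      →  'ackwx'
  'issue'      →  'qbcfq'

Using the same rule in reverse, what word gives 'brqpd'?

tiger

In slide: s→a is +8, l→u is +9, i→s is +10, d→o is +11 — the shift increases by 1 each position. Letter i (0-indexed) is shifted by i+8, so successive shifts are 8, 9, 10, ….
Decoding brqpd: b−8=t, r−9=i, q−10=g, p−11=e, d−12=r.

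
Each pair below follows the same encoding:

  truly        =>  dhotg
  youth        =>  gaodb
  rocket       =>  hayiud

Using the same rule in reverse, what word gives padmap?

Treating letters as 0–25, the rule is x ↦ 11x + 2 (mod 26).
Reversing it on padmap: p(15)→19·(15−2)≡13=n; a(0)→19·(0−2)≡14=o; d(3)→19·(3−2)≡19=t; m(12)→19·(12−2)≡8=i; a(0)→19·(0−2)≡14=o; p(15)→19·(15−2)≡13=n (all mod 26).

notion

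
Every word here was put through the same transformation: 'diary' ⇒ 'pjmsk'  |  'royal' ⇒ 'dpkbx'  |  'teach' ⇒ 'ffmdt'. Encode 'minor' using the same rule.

A repeating key of period 2 is used — shifts +12, +1 over and over.
For minor: m+12=y, i+1=j, n+12=z, o+1=p, r+12=d.

yjzpd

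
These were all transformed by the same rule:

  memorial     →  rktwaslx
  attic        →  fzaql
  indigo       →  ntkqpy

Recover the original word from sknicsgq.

negative

In memorial: m→r is +5, e→k is +6, m→t is +7, o→w is +8 — the shift increases by 1 each position. Each letter shifts forward by (position + 5), i.e. 5, 6, 7, … — the shift grows by one for each successive letter.
Reversing it on sknicsgq: s−5=n, k−6=e, n−7=g, i−8=a, c−9=t, s−10=i, g−11=v, q−12=e.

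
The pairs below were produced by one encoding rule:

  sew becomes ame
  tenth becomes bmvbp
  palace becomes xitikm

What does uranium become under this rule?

Compare letters: s→a is +8, e→m is +8, w→e is +8 — a constant shift. It's a constant shift of +8 (ROT8).
Applying it to uranium: u+8=c, r+8=z, a+8=i, n+8=v, i+8=q, u+8=c, m+8=u.

czivqcu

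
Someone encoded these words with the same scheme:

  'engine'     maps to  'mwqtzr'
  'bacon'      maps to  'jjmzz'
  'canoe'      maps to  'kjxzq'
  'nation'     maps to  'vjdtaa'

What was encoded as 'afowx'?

In engine: e→m is +8, n→w is +9, g→q is +10, i→t is +11 — the shift increases by 1 each position. Each letter shifts forward by (position + 8), i.e. 8, 9, 10, … — the shift grows by one for each successive letter.
Reversing it on afowx: a−8=s, f−9=w, o−10=e, w−11=l, x−12=l.

swell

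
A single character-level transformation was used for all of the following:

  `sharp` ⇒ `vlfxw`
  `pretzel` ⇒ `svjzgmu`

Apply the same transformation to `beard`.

In sharp: s→v is +3, h→l is +4, a→f is +5, r→x is +6 — the shift increases by 1 each position. Letter i (0-indexed) is shifted by i+3, so successive shifts are 3, 4, 5, ….
On beard: b+3=e, e+4=i, a+5=f, r+6=x, d+7=k.

eifxk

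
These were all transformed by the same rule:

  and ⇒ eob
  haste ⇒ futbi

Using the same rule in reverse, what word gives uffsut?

The output letters match the input read backwards, each shifted +1: and reversed is dna. Read the word backwards and shift each letter +1.
Undoing it on uffsut: shift back: u−1=t, f−1=e, f−1=e, s−1=r, u−1=t, t−1=s → teerts; then reverse → street.

street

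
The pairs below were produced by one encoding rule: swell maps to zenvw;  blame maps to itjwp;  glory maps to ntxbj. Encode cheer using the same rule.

jpnoc

In swell: s→z is +7, w→e is +8, e→n is +9, l→v is +10 — the shift increases by 1 each position. Letter i (0-indexed) is shifted by i+7, so successive shifts are 7, 8, 9, ….
Applying it to cheer: c+7=j, h+8=p, e+9=n, e+10=o, r+11=c.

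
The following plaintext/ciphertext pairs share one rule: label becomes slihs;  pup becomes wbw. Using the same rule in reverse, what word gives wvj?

cop

The output letters match the input read backwards, each shifted +7: label reversed is lebal. Two steps: reverse the string, then apply a Caesar shift of +7.
Decoding wvj: shift back: w−7=p, v−7=o, j−7=c → poc; then reverse → cop.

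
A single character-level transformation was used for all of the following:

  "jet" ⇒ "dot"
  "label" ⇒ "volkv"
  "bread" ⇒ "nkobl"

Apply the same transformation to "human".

The output letters match the input read backwards, each shifted +10: jet reversed is tej. The word is reversed, then every letter is shifted forward by 10.
On human: reverse → namuh; then shift: n+10=x, a+10=k, m+10=w, u+10=e, h+10=r.

xkwer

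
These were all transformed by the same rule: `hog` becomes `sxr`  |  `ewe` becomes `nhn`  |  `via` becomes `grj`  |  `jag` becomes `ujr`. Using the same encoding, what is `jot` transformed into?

The rule splits by letter class: vowels +9, consonants +11.
On jot: j(cons)+11=u, o(vowel)+9=x, t(cons)+11=e.

uxe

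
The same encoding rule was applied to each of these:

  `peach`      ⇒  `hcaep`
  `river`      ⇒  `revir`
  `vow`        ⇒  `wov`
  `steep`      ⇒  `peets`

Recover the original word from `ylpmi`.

The output letters match the input read backwards: peach reversed is hcaep. It's just the letters in reverse order.
Decoding ylpmi: then reverse → imply.

imply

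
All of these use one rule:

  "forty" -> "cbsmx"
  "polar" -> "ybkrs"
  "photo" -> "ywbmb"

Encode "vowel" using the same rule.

f(5)→c(2) and o(14)→b(1) fit y≡23x+17 (mod 26); the inverse of 23 mod 26 is 17. Each letter's alphabet position (a=0..z=25) is mapped through 23·x+17 mod 26 — an affine cipher.
For vowel: v(21)→23·21+17≡6=g; o(14)→23·14+17≡1=b; w(22)→23·22+17≡3=d; e(4)→23·4+17≡5=f; l(11)→23·11+17≡10=k (all mod 26).

gbdfk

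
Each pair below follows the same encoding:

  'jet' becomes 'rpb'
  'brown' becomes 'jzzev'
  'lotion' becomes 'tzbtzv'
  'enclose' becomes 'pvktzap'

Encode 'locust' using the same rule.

The shift depends on letter class: consonant j→r is +8, but vowel e→p is +11. Two shifts are in play — +11 for a/e/i/o/u, +8 for every other letter.
For locust: l(cons)+8=t, o(vowel)+11=z, c(cons)+8=k, u(vowel)+11=f, s(cons)+8=a, t(cons)+8=b.

tzkfab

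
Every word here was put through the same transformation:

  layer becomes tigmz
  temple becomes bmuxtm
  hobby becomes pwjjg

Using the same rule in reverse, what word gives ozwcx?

group

Compare letters: l→t is +8, a→i is +8, y→g is +8 — a constant shift. It's a constant shift of +8 (ROT8).
Undoing it on ozwcx: o−8=g, z−8=r, w−8=o, c−8=u, x−8=p.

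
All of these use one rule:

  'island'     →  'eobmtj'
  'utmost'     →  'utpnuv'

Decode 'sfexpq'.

powder

The output letters match the input read backwards, each shifted +1: island reversed is dnalsi. Read the word backwards and shift each letter +1.
Undoing it on sfexpq: shift back: s−1=r, f−1=e, e−1=d, x−1=w, p−1=o, q−1=p → redwop; then reverse → powder.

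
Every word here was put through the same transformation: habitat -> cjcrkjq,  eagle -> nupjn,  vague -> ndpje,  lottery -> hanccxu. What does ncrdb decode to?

The output letters match the input read backwards, each shifted +9: habitat reversed is tatibah. Two steps: reverse the string, then apply a Caesar shift of +9.
Decoding ncrdb: shift back: n−9=e, c−9=t, r−9=i, d−9=u, b−9=s → etius; then reverse → suite.

suite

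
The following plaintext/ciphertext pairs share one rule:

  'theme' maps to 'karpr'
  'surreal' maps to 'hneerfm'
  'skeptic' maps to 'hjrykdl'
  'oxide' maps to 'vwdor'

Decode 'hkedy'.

strip

This is an affine cipher: with a=0,…,z=25, each position x becomes (3x+5) mod 26.
Reversing it on hkedy: h(7)→9·(7−5)≡18=s; k(10)→9·(10−5)≡19=t; e(4)→9·(4−5)≡17=r; d(3)→9·(3−5)≡8=i; y(24)→9·(24−5)≡15=p (all mod 26).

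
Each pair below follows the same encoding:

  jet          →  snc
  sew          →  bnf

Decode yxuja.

It's a constant shift of +9 (ROT9).
Reversing it on yxuja: y−9=p, x−9=o, u−9=l, j−9=a, a−9=r.

polar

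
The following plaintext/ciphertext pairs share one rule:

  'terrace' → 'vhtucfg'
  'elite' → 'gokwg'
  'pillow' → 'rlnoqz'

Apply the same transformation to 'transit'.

Shifts by position in terrace: pos 0: t→v (+2), pos 1: e→h (+3), pos 2: r→t (+2), pos 3: r→u (+3) — repeating every 2. It's a Vigenère-style cipher with numeric key [2,3]: position i shifts by key[i mod 2].
Applying it to transit: t+2=v, r+3=u, a+2=c, n+3=q, s+2=u, i+3=l, t+2=v.

vucqulv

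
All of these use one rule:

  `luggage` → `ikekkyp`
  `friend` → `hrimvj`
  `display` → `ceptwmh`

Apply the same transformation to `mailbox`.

bsfpmeq

The output letters match the input read backwards, each shifted +4: luggage reversed is egaggul. Two steps: reverse the string, then apply a Caesar shift of +4.
Applying it to mailbox: reverse → xobliam; then shift: x+4=b, o+4=s, b+4=f, l+4=p, i+4=m, a+4=e, m+4=q.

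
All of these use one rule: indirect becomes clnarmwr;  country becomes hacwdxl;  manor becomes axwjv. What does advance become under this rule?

The output letters match the input read backwards, each shifted +9: indirect reversed is tceridni. The word is reversed, then every letter is shifted forward by 9.
On advance: reverse → ecnavda; then shift: e+9=n, c+9=l, n+9=w, a+9=j, v+9=e, d+9=m, a+9=j.

nlwjemj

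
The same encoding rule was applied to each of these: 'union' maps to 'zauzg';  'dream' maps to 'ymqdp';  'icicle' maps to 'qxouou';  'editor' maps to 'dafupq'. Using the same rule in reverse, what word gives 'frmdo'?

craft

The output letters match the input read backwards, each shifted +12: union reversed is noinu. The word is reversed, then every letter is shifted forward by 12.
Decoding frmdo: shift back: f−12=t, r−12=f, m−12=a, d−12=r, o−12=c → tfarc; then reverse → craft.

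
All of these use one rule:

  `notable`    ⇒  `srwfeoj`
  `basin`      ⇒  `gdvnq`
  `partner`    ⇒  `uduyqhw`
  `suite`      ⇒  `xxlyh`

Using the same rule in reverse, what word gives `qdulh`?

It's a Vigenère-style cipher with numeric key [5,3,3]: position i shifts by key[i mod 3].
Undoing it on qdulh: q−5=l, d−3=a, u−3=r, l−5=g, h−3=e.

large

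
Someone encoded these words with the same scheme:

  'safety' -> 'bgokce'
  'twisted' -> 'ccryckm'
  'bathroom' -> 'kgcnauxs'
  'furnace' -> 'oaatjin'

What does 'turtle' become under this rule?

caazuk

Shifts by position in safety: pos 0: s→b (+9), pos 1: a→g (+6), pos 2: f→o (+9), pos 3: e→k (+6) — repeating every 2. The shifts repeat in a cycle of length 2: positions 0,1,… shift by +9, +6, then the pattern repeats.
For turtle: t+9=c, u+6=a, r+9=a, t+6=z, l+9=u, e+6=k.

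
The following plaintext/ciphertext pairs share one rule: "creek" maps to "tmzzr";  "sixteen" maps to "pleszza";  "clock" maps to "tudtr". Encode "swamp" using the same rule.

pbnxg

Each letter's alphabet position (a=0..z=25) is mapped through 3·x+13 mod 26 — an affine cipher.
Applying it to swamp: s(18)→3·18+13≡15=p; w(22)→3·22+13≡1=b; a(0)→3·0+13≡13=n; m(12)→3·12+13≡23=x; p(15)→3·15+13≡6=g (all mod 26).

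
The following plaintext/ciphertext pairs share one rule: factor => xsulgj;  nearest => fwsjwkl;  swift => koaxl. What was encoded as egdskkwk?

molasses

Each letter is shifted forward by 18 in the alphabet (a Caesar shift of +18).
Undoing it on egdskkwk: e−18=m, g−18=o, d−18=l, s−18=a, k−18=s, k−18=s, w−18=e, k−18=s.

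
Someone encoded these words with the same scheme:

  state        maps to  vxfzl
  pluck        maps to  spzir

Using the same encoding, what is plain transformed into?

spfou

In state: s→v is +3, t→x is +4, a→f is +5, t→z is +6 — the shift increases by 1 each position. Each letter shifts forward by (position + 3), i.e. 3, 4, 5, … — the shift grows by one for each successive letter.
On plain: p+3=s, l+4=p, a+5=f, i+6=o, n+7=u.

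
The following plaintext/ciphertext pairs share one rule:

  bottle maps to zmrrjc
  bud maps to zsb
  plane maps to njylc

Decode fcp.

her

Compare letters: b→z is +24, o→m is +24, t→r is +24 — a constant shift. It's a constant shift of +24 (ROT24).
Decoding fcp: f−24=h, c−24=e, p−24=r.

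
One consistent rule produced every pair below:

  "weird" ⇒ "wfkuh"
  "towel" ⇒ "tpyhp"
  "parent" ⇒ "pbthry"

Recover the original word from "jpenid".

In weird: w→w is +0, e→f is +1, i→k is +2, r→u is +3 — the shift increases by 1 each position. Each letter shifts forward by its position index (0, 1, 2, …) — the shift grows by one for each successive letter.
Decoding jpenid: j−0=j, p−1=o, e−2=c, n−3=k, i−4=e, d−5=y.

jockey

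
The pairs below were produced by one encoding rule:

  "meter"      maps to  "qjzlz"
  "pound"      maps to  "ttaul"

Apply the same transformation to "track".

xwgjs

In meter: m→q is +4, e→j is +5, t→z is +6, e→l is +7 — the shift increases by 1 each position. Letter i (0-indexed) is shifted by i+4, so successive shifts are 4, 5, 6, ….
For track: t+4=x, r+5=w, a+6=g, c+7=j, k+8=s.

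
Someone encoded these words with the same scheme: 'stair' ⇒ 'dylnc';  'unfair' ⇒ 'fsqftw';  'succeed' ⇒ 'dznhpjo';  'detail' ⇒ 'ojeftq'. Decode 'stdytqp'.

hostile

Shifts by position in stair: pos 0: s→d (+11), pos 1: t→y (+5), pos 2: a→l (+11), pos 3: i→n (+5) — repeating every 2. A repeating key of period 2 is used — shifts +11, +5 over and over.
Undoing it on stdytqp: s−11=h, t−5=o, d−11=s, y−5=t, t−11=i, q−5=l, p−11=e.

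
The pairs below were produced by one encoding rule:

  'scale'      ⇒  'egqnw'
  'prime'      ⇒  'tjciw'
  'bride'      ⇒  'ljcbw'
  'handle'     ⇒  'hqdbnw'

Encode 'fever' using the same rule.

rwpwj

s(18)→e(4) and c(2)→g(6) fit y≡21x+16 (mod 26); the inverse of 21 mod 26 is 5. Each letter's alphabet position (a=0..z=25) is mapped through 21·x+16 mod 26 — an affine cipher.
For fever: f(5)→21·5+16≡17=r; e(4)→21·4+16≡22=w; v(21)→21·21+16≡15=p; e(4)→21·4+16≡22=w; r(17)→21·17+16≡9=j (all mod 26).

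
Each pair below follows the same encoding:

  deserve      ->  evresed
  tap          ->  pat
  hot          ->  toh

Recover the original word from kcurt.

The output letters match the input read backwards: deserve reversed is evresed. It's just the letters in reverse order.
Undoing it on kcurt: then reverse → truck.

truck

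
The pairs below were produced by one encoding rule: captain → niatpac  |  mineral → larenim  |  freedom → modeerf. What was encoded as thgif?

The output letters match the input read backwards: captain reversed is niatpac. The word is simply reversed.
Undoing it on thgif: then reverse → fight.

fight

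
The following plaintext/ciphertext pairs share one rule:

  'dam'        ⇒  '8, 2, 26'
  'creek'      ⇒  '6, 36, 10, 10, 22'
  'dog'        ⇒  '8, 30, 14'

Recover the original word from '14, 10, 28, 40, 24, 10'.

gentle

d(#4)→8 and a(#1)→2: differences scale by 2, so n = 2·pos + 0. Each letter becomes 2×(its alphabet position, a=1..z=26).
Reversing it on 14, 10, 28, 40, 24, 10: 14→(14−0)÷2=7=g, 10→(10−0)÷2=5=e, 28→(28−0)÷2=14=n, 40→(40−0)÷2=20=t, 24→(24−0)÷2=12=l, 10→(10−0)÷2=5=e.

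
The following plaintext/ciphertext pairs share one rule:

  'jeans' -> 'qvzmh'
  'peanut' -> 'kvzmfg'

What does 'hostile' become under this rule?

Each pair mirrors across the alphabet (j↔q, e↔v, a↔z): positions sum to 25. Letters are reflected about the middle of the alphabet (position → 25−position): Atbash.
Applying it to hostile: h↔s, o↔l, s↔h, t↔g, i↔r, l↔o, e↔v.

slhgrov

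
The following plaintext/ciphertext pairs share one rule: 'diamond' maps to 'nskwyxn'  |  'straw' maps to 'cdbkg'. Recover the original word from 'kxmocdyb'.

ancestor

Compare letters: d→n is +10, i→s is +10, a→k is +10 — a constant shift. This is a Caesar cipher with shift 10.
Decoding kxmocdyb: k−10=a, x−10=n, m−10=c, o−10=e, c−10=s, d−10=t, y−10=o, b−10=r.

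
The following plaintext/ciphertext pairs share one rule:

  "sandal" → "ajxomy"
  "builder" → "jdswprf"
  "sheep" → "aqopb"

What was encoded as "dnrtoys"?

In sandal: s→a is +8, a→j is +9, n→x is +10, d→o is +11 — the shift increases by 1 each position. Letter i (0-indexed) is shifted by i+8, so successive shifts are 8, 9, 10, ….
Reversing it on dnrtoys: d−8=v, n−9=e, r−10=h, t−11=i, o−12=c, y−13=l, s−14=e.

vehicle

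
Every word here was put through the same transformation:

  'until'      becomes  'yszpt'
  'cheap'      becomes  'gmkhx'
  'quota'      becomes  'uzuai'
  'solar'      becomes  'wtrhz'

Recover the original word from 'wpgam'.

Each letter shifts forward by (position + 4), i.e. 4, 5, 6, … — the shift grows by one for each successive letter.
Decoding wpgam: w−4=s, p−5=k, g−6=a, a−7=t, m−8=e.

skate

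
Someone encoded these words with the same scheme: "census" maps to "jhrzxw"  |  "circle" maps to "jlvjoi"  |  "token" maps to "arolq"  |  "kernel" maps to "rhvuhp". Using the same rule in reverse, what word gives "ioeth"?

blame

Shifts by position in census: pos 0: c→j (+7), pos 1: e→h (+3), pos 2: n→r (+4), pos 3: s→z (+7), pos 4: u→x (+3), pos 5: s→w (+4) — repeating every 3. It's a Vigenère-style cipher with numeric key [7,3,4]: position i shifts by key[i mod 3].
Decoding ioeth: i−7=b, o−3=l, e−4=a, t−7=m, h−3=e.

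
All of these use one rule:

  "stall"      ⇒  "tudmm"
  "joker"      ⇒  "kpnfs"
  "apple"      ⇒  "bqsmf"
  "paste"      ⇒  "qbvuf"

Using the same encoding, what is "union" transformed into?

Shifts by position in stall: pos 0: s→t (+1), pos 1: t→u (+1), pos 2: a→d (+3), pos 3: l→m (+1), pos 4: l→m (+1) — repeating every 3. It's a Vigenère-style cipher with numeric key [1,1,3]: position i shifts by key[i mod 3].
Applying it to union: u+1=v, n+1=o, i+3=l, o+1=p, n+1=o.

volpo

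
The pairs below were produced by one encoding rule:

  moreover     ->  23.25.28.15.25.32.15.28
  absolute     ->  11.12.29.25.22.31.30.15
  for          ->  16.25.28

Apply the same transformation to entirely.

m is letter #13 and maps to 23: an offset of 10. Each letter is replaced by its alphabet position (a=1..z=26) + 10.
Applying it to entirely: e=5→15, n=14→24, t=20→30, i=9→19, r=18→28, e=5→15, l=12→22, y=25→35.

15.24.30.19.28.15.22.35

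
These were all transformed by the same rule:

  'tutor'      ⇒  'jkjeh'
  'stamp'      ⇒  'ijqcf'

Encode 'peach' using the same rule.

fuqsx

Compare letters: t→j is +16, u→k is +16, t→j is +16 — a constant shift. This is a Caesar cipher with shift 16.
For peach: p+16=f, e+16=u, a+16=q, c+16=s, h+16=x.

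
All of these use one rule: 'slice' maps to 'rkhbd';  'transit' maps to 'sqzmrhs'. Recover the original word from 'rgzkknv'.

Compare letters: s→r is +25, l→k is +25, i→h is +25 — a constant shift. Every letter moves 25 places later in the alphabet, wrapping around z→a.
Reversing it on rgzkknv: r−25=s, g−25=h, z−25=a, k−25=l, k−25=l, n−25=o, v−25=w.

shallow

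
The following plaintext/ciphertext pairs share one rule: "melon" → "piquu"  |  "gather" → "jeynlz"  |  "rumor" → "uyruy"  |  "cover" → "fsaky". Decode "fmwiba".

circus

In melon: m→p is +3, e→i is +4, l→q is +5, o→u is +6 — the shift increases by 1 each position. Each letter shifts forward by (position + 3), i.e. 3, 4, 5, … — the shift grows by one for each successive letter.
Decoding fmwiba: f−3=c, m−4=i, w−5=r, i−6=c, b−7=u, a−8=s.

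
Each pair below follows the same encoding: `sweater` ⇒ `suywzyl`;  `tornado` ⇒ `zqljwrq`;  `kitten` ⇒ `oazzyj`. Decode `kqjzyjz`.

content

s(18)→s(18) and w(22)→u(20) fit y≡7x+22 (mod 26); the inverse of 7 mod 26 is 15. Treating letters as 0–25, the rule is x ↦ 7x + 22 (mod 26).
Reversing it on kqjzyjz: k(10)→15·(10−22)≡2=c; q(16)→15·(16−22)≡14=o; j(9)→15·(9−22)≡13=n; z(25)→15·(25−22)≡19=t; y(24)→15·(24−22)≡4=e; j(9)→15·(9−22)≡13=n; z(25)→15·(25−22)≡19=t (all mod 26).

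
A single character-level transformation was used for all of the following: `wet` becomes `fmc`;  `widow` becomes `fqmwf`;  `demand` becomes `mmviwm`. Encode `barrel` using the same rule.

The rule splits by letter class: vowels +8, consonants +9.
On barrel: b(cons)+9=k, a(vowel)+8=i, r(cons)+9=a, r(cons)+9=a, e(vowel)+8=m, l(cons)+9=u.

kiaamu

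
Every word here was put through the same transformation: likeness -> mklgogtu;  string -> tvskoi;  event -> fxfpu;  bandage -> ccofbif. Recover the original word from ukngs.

Shifts by position in likeness: pos 0: l→m (+1), pos 1: i→k (+2), pos 2: k→l (+1), pos 3: e→g (+2) — repeating every 2. The shifts repeat in a cycle of length 2: positions 0,1,… shift by +1, +2, then the pattern repeats.
Reversing it on ukngs: u−1=t, k−2=i, n−1=m, g−2=e, s−1=r.

timer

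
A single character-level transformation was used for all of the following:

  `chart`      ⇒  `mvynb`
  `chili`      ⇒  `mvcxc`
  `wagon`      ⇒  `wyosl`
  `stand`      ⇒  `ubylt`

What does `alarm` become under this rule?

Treating letters as 0–25, the rule is x ↦ 7x + 24 (mod 26).
For alarm: a(0)→7·0+24≡24=y; l(11)→7·11+24≡23=x; a(0)→7·0+24≡24=y; r(17)→7·17+24≡13=n; m(12)→7·12+24≡4=e (all mod 26).

yxyne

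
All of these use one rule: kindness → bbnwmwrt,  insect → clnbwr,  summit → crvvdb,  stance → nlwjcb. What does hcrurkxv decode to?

The output letters match the input read backwards, each shifted +9: kindness reversed is ssendnik. Read the word backwards and shift each letter +9.
Undoing it on hcrurkxv: shift back: h−9=y, c−9=t, r−9=i, u−9=l, r−9=i, k−9=b, x−9=o, v−9=m → ytilibom; then reverse → mobility.

mobility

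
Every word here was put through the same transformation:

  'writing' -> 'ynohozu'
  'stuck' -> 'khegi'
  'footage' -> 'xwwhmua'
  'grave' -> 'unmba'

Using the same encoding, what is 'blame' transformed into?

jfmca

w(22)→y(24) and r(17)→n(13) fit y≡23x+12 (mod 26); the inverse of 23 mod 26 is 17. Treating letters as 0–25, the rule is x ↦ 23x + 12 (mod 26).
For blame: b(1)→23·1+12≡9=j; l(11)→23·11+12≡5=f; a(0)→23·0+12≡12=m; m(12)→23·12+12≡2=c; e(4)→23·4+12≡0=a (all mod 26).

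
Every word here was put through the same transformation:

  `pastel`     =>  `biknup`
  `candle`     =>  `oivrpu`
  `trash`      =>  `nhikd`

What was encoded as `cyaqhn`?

yogurt

p(15)→b(1) and a(0)→i(8) fit y≡3x+8 (mod 26); the inverse of 3 mod 26 is 9. Treating letters as 0–25, the rule is x ↦ 3x + 8 (mod 26).
Reversing it on cyaqhn: c(2)→9·(2−8)≡24=y; y(24)→9·(24−8)≡14=o; a(0)→9·(0−8)≡6=g; q(16)→9·(16−8)≡20=u; h(7)→9·(7−8)≡17=r; n(13)→9·(13−8)≡19=t (all mod 26).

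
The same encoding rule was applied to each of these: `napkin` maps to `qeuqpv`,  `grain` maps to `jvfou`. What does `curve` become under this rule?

fywbl

In napkin: n→q is +3, a→e is +4, p→u is +5, k→q is +6 — the shift increases by 1 each position. Each letter shifts forward by (position + 3), i.e. 3, 4, 5, … — the shift grows by one for each successive letter.
On curve: c+3=f, u+4=y, r+5=w, v+6=b, e+7=l.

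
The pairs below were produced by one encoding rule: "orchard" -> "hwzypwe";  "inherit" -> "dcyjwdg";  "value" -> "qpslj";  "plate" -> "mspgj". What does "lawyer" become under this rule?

spvfjw

o(14)→h(7) and r(17)→w(22) fit y≡5x+15 (mod 26); the inverse of 5 mod 26 is 21. This is an affine cipher: with a=0,…,z=25, each position x becomes (5x+15) mod 26.
For lawyer: l(11)→5·11+15≡18=s; a(0)→5·0+15≡15=p; w(22)→5·22+15≡21=v; y(24)→5·24+15≡5=f; e(4)→5·4+15≡9=j; r(17)→5·17+15≡22=w (all mod 26).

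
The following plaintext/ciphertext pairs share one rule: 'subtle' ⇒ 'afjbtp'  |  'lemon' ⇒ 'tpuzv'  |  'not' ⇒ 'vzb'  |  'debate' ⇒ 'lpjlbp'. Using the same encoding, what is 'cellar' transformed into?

The shift depends on letter class: consonant s→a is +8, but vowel u→f is +11. The rule splits by letter class: vowels +11, consonants +8.
On cellar: c(cons)+8=k, e(vowel)+11=p, l(cons)+8=t, l(cons)+8=t, a(vowel)+11=l, r(cons)+8=z.

kpttlz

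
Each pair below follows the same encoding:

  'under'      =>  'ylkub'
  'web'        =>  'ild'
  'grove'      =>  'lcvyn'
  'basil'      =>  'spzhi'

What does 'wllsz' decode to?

The output letters match the input read backwards, each shifted +7: under reversed is rednu. Read the word backwards and shift each letter +7.
Undoing it on wllsz: shift back: w−7=p, l−7=e, l−7=e, s−7=l, z−7=s → peels; then reverse → sleep.

sleep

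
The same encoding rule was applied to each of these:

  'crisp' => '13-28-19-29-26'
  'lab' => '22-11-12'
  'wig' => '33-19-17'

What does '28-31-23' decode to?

rum

c is letter #3 and maps to 13: an offset of 10. The number is (letter's place in the alphabet, a=1) + 10.
Reversing it on 28-31-23: 28→(28−10)÷1=18=r, 31→(31−10)÷1=21=u, 23→(23−10)÷1=13=m.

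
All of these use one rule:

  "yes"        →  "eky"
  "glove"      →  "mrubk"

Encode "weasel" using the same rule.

Compare letters: y→e is +6, e→k is +6, s→y is +6 — a constant shift. This is a Caesar cipher with shift 6.
Applying it to weasel: w+6=c, e+6=k, a+6=g, s+6=y, e+6=k, l+6=r.

ckgykr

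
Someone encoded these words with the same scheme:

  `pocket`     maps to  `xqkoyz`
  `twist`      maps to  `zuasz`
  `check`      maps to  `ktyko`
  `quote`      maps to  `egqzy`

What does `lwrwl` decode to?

radar

p(15)→x(23) and o(14)→q(16) fit y≡7x+22 (mod 26); the inverse of 7 mod 26 is 15. Treating letters as 0–25, the rule is x ↦ 7x + 22 (mod 26).
Undoing it on lwrwl: l(11)→15·(11−22)≡17=r; w(22)→15·(22−22)≡0=a; r(17)→15·(17−22)≡3=d; w(22)→15·(22−22)≡0=a; l(11)→15·(11−22)≡17=r (all mod 26).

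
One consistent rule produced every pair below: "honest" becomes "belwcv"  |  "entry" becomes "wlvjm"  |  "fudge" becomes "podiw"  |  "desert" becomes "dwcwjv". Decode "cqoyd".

h(7)→b(1) and o(14)→e(4) fit y≡19x+24 (mod 26); the inverse of 19 mod 26 is 11. Treating letters as 0–25, the rule is x ↦ 19x + 24 (mod 26).
Undoing it on cqoyd: c(2)→11·(2−24)≡18=s; q(16)→11·(16−24)≡16=q; o(14)→11·(14−24)≡20=u; y(24)→11·(24−24)≡0=a; d(3)→11·(3−24)≡3=d (all mod 26).

squad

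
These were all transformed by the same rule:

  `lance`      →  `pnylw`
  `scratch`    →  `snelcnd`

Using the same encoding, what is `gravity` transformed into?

jetglcr

The output letters match the input read backwards, each shifted +11: lance reversed is ecnal. The word is reversed, then every letter is shifted forward by 11.
On gravity: reverse → ytivarg; then shift: y+11=j, t+11=e, i+11=t, v+11=g, a+11=l, r+11=c, g+11=r.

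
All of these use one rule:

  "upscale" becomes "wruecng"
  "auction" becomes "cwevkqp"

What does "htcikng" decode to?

fragile

Compare letters: u→w is +2, p→r is +2, s→u is +2 — a constant shift. This is a Caesar cipher with shift 2.
Undoing it on htcikng: h−2=f, t−2=r, c−2=a, i−2=g, k−2=i, n−2=l, g−2=e.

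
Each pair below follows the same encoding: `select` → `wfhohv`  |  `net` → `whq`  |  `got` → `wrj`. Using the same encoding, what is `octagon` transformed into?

qrjdwfr

The output letters match the input read backwards, each shifted +3: select reversed is tceles. Two steps: reverse the string, then apply a Caesar shift of +3.
Applying it to octagon: reverse → nogatco; then shift: n+3=q, o+3=r, g+3=j, a+3=d, t+3=w, c+3=f, o+3=r.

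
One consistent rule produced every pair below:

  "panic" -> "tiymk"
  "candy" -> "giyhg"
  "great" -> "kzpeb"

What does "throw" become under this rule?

Shifts by position in panic: pos 0: p→t (+4), pos 1: a→i (+8), pos 2: n→y (+11), pos 3: i→m (+4), pos 4: c→k (+8) — repeating every 3. It's a Vigenère-style cipher with numeric key [4,8,11]: position i shifts by key[i mod 3].
For throw: t+4=x, h+8=p, r+11=c, o+4=s, w+8=e.

xpcse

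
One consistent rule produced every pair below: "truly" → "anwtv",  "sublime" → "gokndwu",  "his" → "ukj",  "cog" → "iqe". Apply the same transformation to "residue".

The output letters match the input read backwards, each shifted +2: truly reversed is ylurt. Two steps: reverse the string, then apply a Caesar shift of +2.
For residue: reverse → eudiser; then shift: e+2=g, u+2=w, d+2=f, i+2=k, s+2=u, e+2=g, r+2=t.

gwfkugt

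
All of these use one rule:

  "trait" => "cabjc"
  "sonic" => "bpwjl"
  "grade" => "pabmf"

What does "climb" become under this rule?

The shift depends on letter class: consonant t→c is +9, but vowel a→b is +1. The rule splits by letter class: vowels +1, consonants +9.
Applying it to climb: c(cons)+9=l, l(cons)+9=u, i(vowel)+1=j, m(cons)+9=v, b(cons)+9=k.

lujvk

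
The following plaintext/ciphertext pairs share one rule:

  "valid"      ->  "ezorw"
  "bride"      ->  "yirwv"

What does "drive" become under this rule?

wirev

This is the alphabet-reversal cipher (Atbash): a becomes z, b becomes y, etc.
On drive: d↔w, r↔i, i↔r, v↔e, e↔v.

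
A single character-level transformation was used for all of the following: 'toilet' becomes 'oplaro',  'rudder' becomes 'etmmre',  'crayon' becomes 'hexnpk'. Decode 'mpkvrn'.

t(19)→o(14) and o(14)→p(15) fit y≡5x+23 (mod 26); the inverse of 5 mod 26 is 21. This is an affine cipher: with a=0,…,z=25, each position x becomes (5x+23) mod 26.
Undoing it on mpkvrn: m(12)→21·(12−23)≡3=d; p(15)→21·(15−23)≡14=o; k(10)→21·(10−23)≡13=n; v(21)→21·(21−23)≡10=k; r(17)→21·(17−23)≡4=e; n(13)→21·(13−23)≡24=y (all mod 26).

donkey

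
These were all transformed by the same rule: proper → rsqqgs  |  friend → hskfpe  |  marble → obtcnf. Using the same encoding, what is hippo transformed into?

jjrqq

Shifts by position in proper: pos 0: p→r (+2), pos 1: r→s (+1), pos 2: o→q (+2), pos 3: p→q (+1) — repeating every 2. The shifts repeat in a cycle of length 2: positions 0,1,… shift by +2, +1, then the pattern repeats.
For hippo: h+2=j, i+1=j, p+2=r, p+1=q, o+2=q.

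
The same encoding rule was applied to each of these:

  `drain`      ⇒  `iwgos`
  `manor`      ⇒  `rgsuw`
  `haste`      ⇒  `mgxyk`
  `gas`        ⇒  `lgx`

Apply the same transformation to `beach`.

gkghm

Vowels shift forward by 6 and consonants shift forward by 5.
For beach: b(cons)+5=g, e(vowel)+6=k, a(vowel)+6=g, c(cons)+5=h, h(cons)+5=m.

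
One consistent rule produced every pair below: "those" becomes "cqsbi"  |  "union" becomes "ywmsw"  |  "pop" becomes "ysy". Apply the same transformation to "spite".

The shift depends on letter class: consonant t→c is +9, but vowel o→s is +4. Two shifts are in play — +4 for a/e/i/o/u, +9 for every other letter.
On spite: s(cons)+9=b, p(cons)+9=y, i(vowel)+4=m, t(cons)+9=c, e(vowel)+4=i.

bymci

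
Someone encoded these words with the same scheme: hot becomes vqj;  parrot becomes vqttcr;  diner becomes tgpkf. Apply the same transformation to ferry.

attgh

Two steps: reverse the string, then apply a Caesar shift of +2.
Applying it to ferry: reverse → yrref; then shift: y+2=a, r+2=t, r+2=t, e+2=g, f+2=h.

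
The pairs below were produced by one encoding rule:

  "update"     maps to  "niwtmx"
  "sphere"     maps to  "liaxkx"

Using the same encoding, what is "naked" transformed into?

Compare letters: u→n is +19, p→i is +19, d→w is +19 — a constant shift. Each letter is shifted forward by 19 in the alphabet (a Caesar shift of +19).
For naked: n+19=g, a+19=t, k+19=d, e+19=x, d+19=w.

gtdxw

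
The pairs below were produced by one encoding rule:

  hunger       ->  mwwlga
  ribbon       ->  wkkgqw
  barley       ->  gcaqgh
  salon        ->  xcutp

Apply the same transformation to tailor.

ycrqqa

Shifts by position in hunger: pos 0: h→m (+5), pos 1: u→w (+2), pos 2: n→w (+9), pos 3: g→l (+5), pos 4: e→g (+2), pos 5: r→a (+9) — repeating every 3. The shifts repeat in a cycle of length 3: positions 0,1,… shift by +5, +2, +9, then the pattern repeats.
On tailor: t+5=y, a+2=c, i+9=r, l+5=q, o+2=q, r+9=a.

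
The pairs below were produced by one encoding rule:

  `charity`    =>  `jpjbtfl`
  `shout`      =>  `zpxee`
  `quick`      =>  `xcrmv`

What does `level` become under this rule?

In charity: c→j is +7, h→p is +8, a→j is +9, r→b is +10 — the shift increases by 1 each position. Letter i (0-indexed) is shifted by i+7, so successive shifts are 7, 8, 9, ….
For level: l+7=s, e+8=m, v+9=e, e+10=o, l+11=w.

smeow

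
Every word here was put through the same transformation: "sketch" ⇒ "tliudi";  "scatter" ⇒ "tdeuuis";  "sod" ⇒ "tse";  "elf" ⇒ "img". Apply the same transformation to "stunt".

tuyou

The shift depends on letter class: consonant s→t is +1, but vowel e→i is +4. Vowels shift forward by 4 and consonants shift forward by 1.
On stunt: s(cons)+1=t, t(cons)+1=u, u(vowel)+4=y, n(cons)+1=o, t(cons)+1=u.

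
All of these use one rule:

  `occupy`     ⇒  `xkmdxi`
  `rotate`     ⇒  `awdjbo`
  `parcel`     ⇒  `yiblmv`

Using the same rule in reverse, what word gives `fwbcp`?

worth

Shifts by position in occupy: pos 0: o→x (+9), pos 1: c→k (+8), pos 2: c→m (+10), pos 3: u→d (+9), pos 4: p→x (+8), pos 5: y→i (+10) — repeating every 3. It's a Vigenère-style cipher with numeric key [9,8,10]: position i shifts by key[i mod 3].
Decoding fwbcp: f−9=w, w−8=o, b−10=r, c−9=t, p−8=h.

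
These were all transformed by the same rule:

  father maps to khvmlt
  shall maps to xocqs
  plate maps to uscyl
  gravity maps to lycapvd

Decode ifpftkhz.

dynamics

A repeating key of period 3 is used — shifts +5, +7, +2 over and over.
Decoding ifpftkhz: i−5=d, f−7=y, p−2=n, f−5=a, t−7=m, k−2=i, h−5=c, z−7=s.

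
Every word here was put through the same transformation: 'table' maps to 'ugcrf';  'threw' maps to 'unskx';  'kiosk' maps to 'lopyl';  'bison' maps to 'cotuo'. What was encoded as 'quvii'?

Shifts by position in table: pos 0: t→u (+1), pos 1: a→g (+6), pos 2: b→c (+1), pos 3: l→r (+6) — repeating every 2. The shifts repeat in a cycle of length 2: positions 0,1,… shift by +1, +6, then the pattern repeats.
Undoing it on quvii: q−1=p, u−6=o, v−1=u, i−6=c, i−1=h.

pouch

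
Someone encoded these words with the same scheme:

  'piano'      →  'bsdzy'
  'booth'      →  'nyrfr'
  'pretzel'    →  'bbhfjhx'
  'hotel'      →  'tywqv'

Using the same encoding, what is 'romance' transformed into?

The shifts repeat in a cycle of length 3: positions 0,1,… shift by +12, +10, +3, then the pattern repeats.
On romance: r+12=d, o+10=y, m+3=p, a+12=m, n+10=x, c+3=f, e+12=q.

dypmxfq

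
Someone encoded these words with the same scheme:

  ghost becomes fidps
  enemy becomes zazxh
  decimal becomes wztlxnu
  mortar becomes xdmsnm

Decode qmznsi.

Each letter's alphabet position (a=0..z=25) is mapped through 3·x+13 mod 26 — an affine cipher.
Reversing it on qmznsi: q(16)→9·(16−13)≡1=b; m(12)→9·(12−13)≡17=r; z(25)→9·(25−13)≡4=e; n(13)→9·(13−13)≡0=a; s(18)→9·(18−13)≡19=t; i(8)→9·(8−13)≡7=h (all mod 26).

breath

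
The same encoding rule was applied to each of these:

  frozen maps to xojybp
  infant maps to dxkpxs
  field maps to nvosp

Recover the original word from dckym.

The output letters match the input read backwards, each shifted +10: frozen reversed is nezorf. Two steps: reverse the string, then apply a Caesar shift of +10.
Undoing it on dckym: shift back: d−10=t, c−10=s, k−10=a, y−10=o, m−10=c → tsaoc; then reverse → coast.

coast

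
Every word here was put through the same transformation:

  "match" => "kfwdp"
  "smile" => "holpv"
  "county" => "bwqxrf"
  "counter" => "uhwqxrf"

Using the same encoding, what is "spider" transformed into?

uhglsv

Read the word backwards and shift each letter +3.
On spider: reverse → redips; then shift: r+3=u, e+3=h, d+3=g, i+3=l, p+3=s, s+3=v.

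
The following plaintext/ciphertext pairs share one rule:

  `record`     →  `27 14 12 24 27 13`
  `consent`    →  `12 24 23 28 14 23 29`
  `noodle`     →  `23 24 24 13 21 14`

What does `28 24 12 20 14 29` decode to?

socket

r is letter #18 and maps to 27: an offset of 9. Each letter is replaced by its alphabet position (a=1..z=26) + 9.
Undoing it on 28 24 12 20 14 29: 28→(28−9)÷1=19=s, 24→(24−9)÷1=15=o, 12→(12−9)÷1=3=c, 20→(20−9)÷1=11=k, 14→(14−9)÷1=5=e, 29→(29−9)÷1=20=t.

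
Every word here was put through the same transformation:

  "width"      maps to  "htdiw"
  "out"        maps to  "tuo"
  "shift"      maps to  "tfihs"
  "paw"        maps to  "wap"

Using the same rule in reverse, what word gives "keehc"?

cheek

The output letters match the input read backwards: width reversed is htdiw. It's just the letters in reverse order.
Reversing it on keehc: then reverse → cheek.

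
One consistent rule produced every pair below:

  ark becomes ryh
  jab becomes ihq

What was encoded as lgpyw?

The output letters match the input read backwards, each shifted +7: ark reversed is kra. Two steps: reverse the string, then apply a Caesar shift of +7.
Reversing it on lgpyw: shift back: l−7=e, g−7=z, p−7=i, y−7=r, w−7=p → ezirp; then reverse → prize.

prize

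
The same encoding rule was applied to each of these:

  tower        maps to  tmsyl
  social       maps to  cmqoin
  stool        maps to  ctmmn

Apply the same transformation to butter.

Each letter's alphabet position (a=0..z=25) is mapped through 17·x+8 mod 26 — an affine cipher.
On butter: b(1)→17·1+8≡25=z; u(20)→17·20+8≡10=k; t(19)→17·19+8≡19=t; t(19)→17·19+8≡19=t; e(4)→17·4+8≡24=y; r(17)→17·17+8≡11=l (all mod 26).

zkttyl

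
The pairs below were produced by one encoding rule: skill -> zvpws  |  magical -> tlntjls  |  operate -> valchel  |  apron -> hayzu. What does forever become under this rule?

It's a Vigenère-style cipher with numeric key [7,11]: position i shifts by key[i mod 2].
Applying it to forever: f+7=m, o+11=z, r+7=y, e+11=p, v+7=c, e+11=p, r+7=y.

mzypcpy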